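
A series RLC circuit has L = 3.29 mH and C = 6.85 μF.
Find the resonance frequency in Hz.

Step 1 — Resonance condition Im(Z)=0 gives ω₀ = 1/√(LC).
Step 2 — ω₀ = 1/√(0.00329·6.85e-06) = 6661 rad/s.
Step 3 — f₀ = ω₀/(2π) = 1060 Hz.

f₀ = 1060 Hz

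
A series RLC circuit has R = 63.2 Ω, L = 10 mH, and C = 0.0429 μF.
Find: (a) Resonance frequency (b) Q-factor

Step 1 — Resonance condition Im(Z)=0 gives ω₀ = 1/√(LC).
Step 2 — ω₀ = 1/√(0.01·4.29e-08) = 4.828e+04 rad/s.
Step 3 — f₀ = ω₀/(2π) = 7684 Hz.
Step 4 — Series Q: Q = ω₀L/R = 4.828e+04·0.01/63.2 = 7.639.

(a) f₀ = 7684 Hz  (b) Q = 7.639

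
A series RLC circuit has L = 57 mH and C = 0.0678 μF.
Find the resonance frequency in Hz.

Step 1 — Resonance condition Im(Z)=0 gives ω₀ = 1/√(LC).
Step 2 — ω₀ = 1/√(0.057·6.78e-08) = 1.609e+04 rad/s.
Step 3 — f₀ = ω₀/(2π) = 2560 Hz.

f₀ = 2560 Hz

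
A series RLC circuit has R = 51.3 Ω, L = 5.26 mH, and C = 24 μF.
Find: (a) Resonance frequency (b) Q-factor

Step 1 — Resonance condition Im(Z)=0 gives ω₀ = 1/√(LC).
Step 2 — ω₀ = 1/√(0.00526·2.4e-05) = 2815 rad/s.
Step 3 — f₀ = ω₀/(2π) = 447.9 Hz.
Step 4 — Series Q: Q = ω₀L/R = 2815·0.00526/51.3 = 0.2886.

(a) f₀ = 447.9 Hz  (b) Q = 0.2886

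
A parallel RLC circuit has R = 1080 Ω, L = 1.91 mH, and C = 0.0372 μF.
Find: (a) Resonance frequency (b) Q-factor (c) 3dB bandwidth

Step 1 — Resonance: ω₀ = 1/√(LC) = 1/√(0.00191·3.72e-08) = 1.186e+05 rad/s.
Step 2 — f₀ = ω₀/(2π) = 1.888e+04 Hz.
Step 3 — Parallel Q: Q = R/(ω₀L) = 1080/(1.186e+05·0.00191) = 4.766.
Step 4 — Bandwidth: Δω = ω₀/Q = 2.489e+04 rad/s; BW = Δω/(2π) = 3961 Hz.

(a) f₀ = 1.888e+04 Hz  (b) Q = 4.766  (c) BW = 3961 Hz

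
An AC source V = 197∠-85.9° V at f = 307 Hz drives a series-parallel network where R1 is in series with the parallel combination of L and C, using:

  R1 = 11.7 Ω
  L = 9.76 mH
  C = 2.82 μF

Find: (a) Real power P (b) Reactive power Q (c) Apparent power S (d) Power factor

Step 1 — Angular frequency: ω = 2π·f = 2π·307 = 1929 rad/s.
Step 2 — Component impedances:
  R1: Z = R = 11.7 Ω
  L: Z = jωL = j·1929·0.00976 = 0 + j18.83 Ω
  C: Z = 1/(jωC) = -j/(ω·C) = 0 - j183.8 Ω
Step 3 — Parallel branch: L || C = 1/(1/L + 1/C) = 0 + j20.97 Ω.
Step 4 — Series with R1: Z_total = R1 + (L || C) = 11.7 + j20.97 Ω = 24.02∠60.8° Ω.
Step 5 — Source phasor: V = 197∠-85.9° V = 14.08 - j196.5 V.
Step 6 — Current: I = V / Z = -6.859 - j4.498 A = 8.203∠-146.7° A.
Step 7 — Complex power: S = V·I* = 787.2 + j1411 VA.
Step 8 — Real power: P = Re(S) = 787.2 W.
Step 9 — Reactive power: Q = Im(S) = 1411 VAR.
Step 10 — Apparent power: |S| = 1616 VA.
Step 11 — Power factor: PF = P/|S| = 0.4872 (lagging).

(a) P = 787.2 W  (b) Q = 1411 VAR  (c) S = 1616 VA  (d) PF = 0.4872 (lagging)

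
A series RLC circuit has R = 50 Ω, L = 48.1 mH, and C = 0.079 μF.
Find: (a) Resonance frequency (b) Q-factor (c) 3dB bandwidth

Step 1 — Resonance condition Im(Z)=0 gives ω₀ = 1/√(LC).
Step 2 — ω₀ = 1/√(0.0481·7.9e-08) = 1.622e+04 rad/s.
Step 3 — f₀ = ω₀/(2π) = 2582 Hz.
Step 4 — Series Q: Q = ω₀L/R = 1.622e+04·0.0481/50 = 15.61.
Step 5 — 3dB bandwidth: Δω = ω₀/Q = 1040 rad/s; BW = Δω/(2π) = 165.4 Hz.

(a) f₀ = 2582 Hz  (b) Q = 15.61  (c) BW = 165.4 Hz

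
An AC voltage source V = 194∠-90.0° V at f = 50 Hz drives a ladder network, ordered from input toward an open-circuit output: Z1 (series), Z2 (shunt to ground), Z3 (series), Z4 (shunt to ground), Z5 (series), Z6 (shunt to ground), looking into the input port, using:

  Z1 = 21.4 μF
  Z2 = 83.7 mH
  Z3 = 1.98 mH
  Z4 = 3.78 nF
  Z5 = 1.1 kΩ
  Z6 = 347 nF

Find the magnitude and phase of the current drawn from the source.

Step 1 — Angular frequency: ω = 2π·f = 2π·50 = 314.2 rad/s.
Step 2 — Component impedances:
  Z1: Z = 1/(jωC) = -j/(ω·C) = 0 - j148.7 Ω
  Z2: Z = jωL = j·314.2·0.0837 = 0 + j26.3 Ω
  Z3: Z = jωL = j·314.2·0.00198 = 0 + j0.622 Ω
  Z4: Z = 1/(jωC) = -j/(ω·C) = 0 - j8.421e+05 Ω
  Z5: Z = R = 1100 Ω
  Z6: Z = 1/(jωC) = -j/(ω·C) = 0 - j9173 Ω
Step 3 — Ladder network (open output): work backward from the far end, alternating series and parallel combinations. Z_in = 0.008963 - j122.4 Ω = 122.4∠-90.0° Ω.
Step 4 — Source phasor: V = 194∠-90.0° V = 0 - j194 V.
Step 5 — Ohm's law: I = V / Z_total = (0 - j194) / (0.008963 - j122.4) = 1.585 - j0.0001161 A.
Step 6 — Convert to polar: |I| = 1.585 A, ∠I = -0.0°.

I = 1.585∠-0.0° A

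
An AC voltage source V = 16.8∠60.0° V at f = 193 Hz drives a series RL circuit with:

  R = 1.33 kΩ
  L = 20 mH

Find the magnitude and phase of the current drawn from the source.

Step 1 — Angular frequency: ω = 2π·f = 2π·193 = 1213 rad/s.
Step 2 — Component impedances:
  R: Z = R = 1330 Ω
  L: Z = jωL = j·1213·0.02 = 0 + j24.25 Ω
Step 3 — Series combination: Z_total = R + L = 1330 + j24.25 Ω = 1330∠1.0° Ω.
Step 4 — Source phasor: V = 16.8∠60.0° V = 8.4 + j14.55 V.
Step 5 — Ohm's law: I = V / Z_total = (8.4 + j14.55) / (1330 + j24.25) = 0.006513 + j0.01082 A.
Step 6 — Convert to polar: |I| = 0.01263 A, ∠I = 59.0°.

I = 0.01263∠59.0° A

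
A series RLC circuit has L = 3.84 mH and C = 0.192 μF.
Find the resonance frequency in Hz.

Step 1 — Resonance condition Im(Z)=0 gives ω₀ = 1/√(LC).
Step 2 — ω₀ = 1/√(0.00384·1.92e-07) = 3.683e+04 rad/s.
Step 3 — f₀ = ω₀/(2π) = 5861 Hz.

f₀ = 5861 Hz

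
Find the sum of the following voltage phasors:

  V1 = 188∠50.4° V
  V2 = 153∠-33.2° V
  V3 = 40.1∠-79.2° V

Step 1 — Convert each phasor to rectangular form:
  V1 = 188·(cos(50.4°) + j·sin(50.4°)) = 119.8 + j144.9 V
  V2 = 153·(cos(-33.2°) + j·sin(-33.2°)) = 128 - j83.78 V
  V3 = 40.1·(cos(-79.2°) + j·sin(-79.2°)) = 7.514 - j39.39 V
Step 2 — Sum components: V_total = 255.4 + j21.69 V.
Step 3 — Convert to polar: |V_total| = 256.3 V, ∠V_total = 4.9°.

V_total = 256.3∠4.9° V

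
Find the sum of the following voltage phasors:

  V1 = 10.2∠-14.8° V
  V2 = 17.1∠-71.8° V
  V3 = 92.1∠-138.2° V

Step 1 — Convert each phasor to rectangular form:
  V1 = 10.2·(cos(-14.8°) + j·sin(-14.8°)) = 9.862 - j2.606 V
  V2 = 17.1·(cos(-71.8°) + j·sin(-71.8°)) = 5.341 - j16.24 V
  V3 = 92.1·(cos(-138.2°) + j·sin(-138.2°)) = -68.66 - j61.39 V
Step 2 — Sum components: V_total = -53.46 - j80.24 V.
Step 3 — Convert to polar: |V_total| = 96.41 V, ∠V_total = -123.7°.

V_total = 96.41∠-123.7° V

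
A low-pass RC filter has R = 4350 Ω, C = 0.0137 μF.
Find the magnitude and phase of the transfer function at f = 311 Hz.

Step 1 — Angular frequency: ω = 2π·311 = 1954 rad/s.
Step 2 — Transfer function: H(jω) = 1/(1 + jωRC).
Step 3 — Denominator: 1 + jωRC = 1 + j·1954·4350·1.37e-08 = 1 + j0.1165.
Step 4 — H = 0.9866 - j0.1149.
Step 5 — Magnitude: |H| = 0.9933 (-0.1 dB); phase: φ = -6.6°.

|H| = 0.9933 (-0.1 dB), φ = -6.6°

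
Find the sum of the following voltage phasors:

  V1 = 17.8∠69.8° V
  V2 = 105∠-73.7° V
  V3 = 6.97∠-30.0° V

Step 1 — Convert each phasor to rectangular form:
  V1 = 17.8·(cos(69.8°) + j·sin(69.8°)) = 6.146 + j16.71 V
  V2 = 105·(cos(-73.7°) + j·sin(-73.7°)) = 29.47 - j100.8 V
  V3 = 6.97·(cos(-30.0°) + j·sin(-30.0°)) = 6.036 - j3.485 V
Step 2 — Sum components: V_total = 41.65 - j87.56 V.
Step 3 — Convert to polar: |V_total| = 96.96 V, ∠V_total = -64.6°.

V_total = 96.96∠-64.6° V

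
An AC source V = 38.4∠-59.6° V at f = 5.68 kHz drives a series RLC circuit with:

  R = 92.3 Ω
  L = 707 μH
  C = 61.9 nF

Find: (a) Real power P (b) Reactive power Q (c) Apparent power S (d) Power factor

Step 1 — Angular frequency: ω = 2π·f = 2π·5680 = 3.569e+04 rad/s.
Step 2 — Component impedances:
  R: Z = R = 92.3 Ω
  L: Z = jωL = j·3.569e+04·0.000707 = 0 + j25.23 Ω
  C: Z = 1/(jωC) = -j/(ω·C) = 0 - j452.7 Ω
Step 3 — Series combination: Z_total = R + L + C = 92.3 - j427.4 Ω = 437.3∠-77.8° Ω.
Step 4 — Source phasor: V = 38.4∠-59.6° V = 19.43 - j33.12 V.
Step 5 — Current: I = V / Z = 0.08341 + j0.02745 A = 0.08781∠18.2° A.
Step 6 — Complex power: S = V·I* = 0.7117 - j3.296 VA.
Step 7 — Real power: P = Re(S) = 0.7117 W.
Step 8 — Reactive power: Q = Im(S) = -3.296 VAR.
Step 9 — Apparent power: |S| = 3.372 VA.
Step 10 — Power factor: PF = P/|S| = 0.2111 (leading).

(a) P = 0.7117 W  (b) Q = -3.296 VAR  (c) S = 3.372 VA  (d) PF = 0.2111 (leading)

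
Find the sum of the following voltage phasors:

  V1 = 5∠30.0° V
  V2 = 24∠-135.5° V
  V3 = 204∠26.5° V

Step 1 — Convert each phasor to rectangular form:
  V1 = 5·(cos(30.0°) + j·sin(30.0°)) = 4.33 + j2.5 V
  V2 = 24·(cos(-135.5°) + j·sin(-135.5°)) = -17.12 - j16.82 V
  V3 = 204·(cos(26.5°) + j·sin(26.5°)) = 182.6 + j91.02 V
Step 2 — Sum components: V_total = 169.8 + j76.7 V.
Step 3 — Convert to polar: |V_total| = 186.3 V, ∠V_total = 24.3°.

V_total = 186.3∠24.3° V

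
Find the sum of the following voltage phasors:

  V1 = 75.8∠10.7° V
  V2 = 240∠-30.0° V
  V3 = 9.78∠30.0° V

Step 1 — Convert each phasor to rectangular form:
  V1 = 75.8·(cos(10.7°) + j·sin(10.7°)) = 74.48 + j14.07 V
  V2 = 240·(cos(-30.0°) + j·sin(-30.0°)) = 207.8 - j120 V
  V3 = 9.78·(cos(30.0°) + j·sin(30.0°)) = 8.47 + j4.89 V
Step 2 — Sum components: V_total = 290.8 - j101 V.
Step 3 — Convert to polar: |V_total| = 307.9 V, ∠V_total = -19.2°.

V_total = 307.9∠-19.2° V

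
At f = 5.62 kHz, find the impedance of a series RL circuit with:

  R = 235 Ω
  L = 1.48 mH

Step 1 — Angular frequency: ω = 2π·f = 2π·5620 = 3.531e+04 rad/s.
Step 2 — Component impedances:
  R: Z = R = 235 Ω
  L: Z = jωL = j·3.531e+04·0.00148 = 0 + j52.26 Ω
Step 3 — Series combination: Z_total = R + L = 235 + j52.26 Ω = 240.7∠12.5° Ω.

Z = 235 + j52.26 Ω = 240.7∠12.5° Ω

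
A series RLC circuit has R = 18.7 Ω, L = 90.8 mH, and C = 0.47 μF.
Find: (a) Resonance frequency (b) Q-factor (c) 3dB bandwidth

Step 1 — Resonance condition Im(Z)=0 gives ω₀ = 1/√(LC).
Step 2 — ω₀ = 1/√(0.0908·4.7e-07) = 4841 rad/s.
Step 3 — f₀ = ω₀/(2π) = 770.4 Hz.
Step 4 — Series Q: Q = ω₀L/R = 4841·0.0908/18.7 = 23.5.
Step 5 — 3dB bandwidth: Δω = ω₀/Q = 205.9 rad/s; BW = Δω/(2π) = 32.78 Hz.

(a) f₀ = 770.4 Hz  (b) Q = 23.5  (c) BW = 32.78 Hz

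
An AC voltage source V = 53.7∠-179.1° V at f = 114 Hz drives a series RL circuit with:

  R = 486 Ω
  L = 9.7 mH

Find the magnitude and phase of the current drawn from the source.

Step 1 — Angular frequency: ω = 2π·f = 2π·114 = 716.3 rad/s.
Step 2 — Component impedances:
  R: Z = R = 486 Ω
  L: Z = jωL = j·716.3·0.0097 = 0 + j6.948 Ω
Step 3 — Series combination: Z_total = R + L = 486 + j6.948 Ω = 486∠0.8° Ω.
Step 4 — Source phasor: V = 53.7∠-179.1° V = -53.69 - j0.8435 V.
Step 5 — Ohm's law: I = V / Z_total = (-53.69 - j0.8435) / (486 + j6.948) = -0.1105 - j0.0001561 A.
Step 6 — Convert to polar: |I| = 0.1105 A, ∠I = -179.9°.

I = 0.1105∠-179.9° A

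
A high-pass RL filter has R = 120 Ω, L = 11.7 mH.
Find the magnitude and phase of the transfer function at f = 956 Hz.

Step 1 — Angular frequency: ω = 2π·956 = 6007 rad/s.
Step 2 — Transfer function: H(jω) = jωL/(R + jωL).
Step 3 — Numerator jωL = j·70.28; denominator R + jωL = 120 + j70.28.
Step 4 — H = 0.2554 + j0.4361.
Step 5 — Magnitude: |H| = 0.5054 (-5.9 dB); phase: φ = 59.6°.

|H| = 0.5054 (-5.9 dB), φ = 59.6°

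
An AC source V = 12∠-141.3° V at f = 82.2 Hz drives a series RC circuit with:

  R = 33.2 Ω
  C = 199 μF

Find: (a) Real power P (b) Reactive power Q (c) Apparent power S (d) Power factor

Step 1 — Angular frequency: ω = 2π·f = 2π·82.2 = 516.5 rad/s.
Step 2 — Component impedances:
  R: Z = R = 33.2 Ω
  C: Z = 1/(jωC) = -j/(ω·C) = 0 - j9.73 Ω
Step 3 — Series combination: Z_total = R + C = 33.2 - j9.73 Ω = 34.6∠-16.3° Ω.
Step 4 — Source phasor: V = 12∠-141.3° V = -9.365 - j7.503 V.
Step 5 — Current: I = V / Z = -0.1988 - j0.2842 A = 0.3469∠-125.0° A.
Step 6 — Complex power: S = V·I* = 3.994 - j1.171 VA.
Step 7 — Real power: P = Re(S) = 3.994 W.
Step 8 — Reactive power: Q = Im(S) = -1.171 VAR.
Step 9 — Apparent power: |S| = 4.162 VA.
Step 10 — Power factor: PF = P/|S| = 0.9596 (leading).

(a) P = 3.994 W  (b) Q = -1.171 VAR  (c) S = 4.162 VA  (d) PF = 0.9596 (leading)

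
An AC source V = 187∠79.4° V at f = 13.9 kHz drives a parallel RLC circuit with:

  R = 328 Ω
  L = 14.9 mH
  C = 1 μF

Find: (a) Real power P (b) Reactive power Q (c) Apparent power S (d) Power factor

Step 1 — Angular frequency: ω = 2π·f = 2π·1.39e+04 = 8.734e+04 rad/s.
Step 2 — Component impedances:
  R: Z = R = 328 Ω
  L: Z = jωL = j·8.734e+04·0.0149 = 0 + j1301 Ω
  C: Z = 1/(jωC) = -j/(ω·C) = 0 - j11.45 Ω
Step 3 — Parallel combination: 1/Z_total = 1/R + 1/L + 1/C; Z_total = 0.4063 - j11.54 Ω = 11.54∠-88.0° Ω.
Step 4 — Source phasor: V = 187∠79.4° V = 34.4 + j183.8 V.
Step 5 — Current: I = V / Z = -15.81 + j3.538 A = 16.2∠167.4° A.
Step 6 — Complex power: S = V·I* = 106.6 - j3027 VA.
Step 7 — Real power: P = Re(S) = 106.6 W.
Step 8 — Reactive power: Q = Im(S) = -3027 VAR.
Step 9 — Apparent power: |S| = 3029 VA.
Step 10 — Power factor: PF = P/|S| = 0.0352 (leading).

(a) P = 106.6 W  (b) Q = -3027 VAR  (c) S = 3029 VA  (d) PF = 0.0352 (leading)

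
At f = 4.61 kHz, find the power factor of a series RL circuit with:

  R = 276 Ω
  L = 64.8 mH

Step 1 — Angular frequency: ω = 2π·f = 2π·4610 = 2.897e+04 rad/s.
Step 2 — Component impedances:
  R: Z = R = 276 Ω
  L: Z = jωL = j·2.897e+04·0.0648 = 0 + j1877 Ω
Step 3 — Series combination: Z_total = R + L = 276 + j1877 Ω = 1897∠81.6° Ω.
Step 4 — Power factor: PF = cos(φ) = Re(Z)/|Z| = 276/1897 = 0.1455.
Step 5 — Type: Im(Z) = 1877 ⇒ lagging (phase φ = 81.6°).

PF = 0.1455 (lagging, φ = 81.6°)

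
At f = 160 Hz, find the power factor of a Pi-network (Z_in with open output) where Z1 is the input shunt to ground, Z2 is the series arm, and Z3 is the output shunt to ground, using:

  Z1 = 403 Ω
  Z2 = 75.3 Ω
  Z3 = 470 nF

Step 1 — Angular frequency: ω = 2π·f = 2π·160 = 1005 rad/s.
Step 2 — Component impedances:
  Z1: Z = R = 403 Ω
  Z2: Z = R = 75.3 Ω
  Z3: Z = 1/(jωC) = -j/(ω·C) = 0 - j2116 Ω
Step 3 — With open output, the series arm Z2 and the output shunt Z3 appear in series to ground: Z2 + Z3 = 75.3 - j2116 Ω.
Step 4 — Parallel with input shunt Z1: Z_in = Z1 || (Z2 + Z3) = 386.5 - j73.01 Ω = 393.3∠-10.7° Ω.
Step 5 — Power factor: PF = cos(φ) = Re(Z)/|Z| = 386.5/393.34 = 0.9826.
Step 6 — Type: Im(Z) = -73.01 ⇒ leading (phase φ = -10.7°).

PF = 0.9826 (leading, φ = -10.7°)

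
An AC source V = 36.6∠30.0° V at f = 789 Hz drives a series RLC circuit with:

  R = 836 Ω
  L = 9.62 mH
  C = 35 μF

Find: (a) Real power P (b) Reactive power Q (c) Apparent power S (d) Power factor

Step 1 — Angular frequency: ω = 2π·f = 2π·789 = 4957 rad/s.
Step 2 — Component impedances:
  R: Z = R = 836 Ω
  L: Z = jωL = j·4957·0.00962 = 0 + j47.69 Ω
  C: Z = 1/(jωC) = -j/(ω·C) = 0 - j5.763 Ω
Step 3 — Series combination: Z_total = R + L + C = 836 + j41.93 Ω = 837.1∠2.9° Ω.
Step 4 — Source phasor: V = 36.6∠30.0° V = 31.7 + j18.3 V.
Step 5 — Current: I = V / Z = 0.03891 + j0.01994 A = 0.04372∠27.1° A.
Step 6 — Complex power: S = V·I* = 1.598 + j0.08016 VA.
Step 7 — Real power: P = Re(S) = 1.598 W.
Step 8 — Reactive power: Q = Im(S) = 0.08016 VAR.
Step 9 — Apparent power: |S| = 1.6 VA.
Step 10 — Power factor: PF = P/|S| = 0.9987 (lagging).

(a) P = 1.598 W  (b) Q = 0.08016 VAR  (c) S = 1.6 VA  (d) PF = 0.9987 (lagging)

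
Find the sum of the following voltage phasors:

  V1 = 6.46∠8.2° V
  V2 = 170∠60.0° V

Step 1 — Convert each phasor to rectangular form:
  V1 = 6.46·(cos(8.2°) + j·sin(8.2°)) = 6.394 + j0.9214 V
  V2 = 170·(cos(60.0°) + j·sin(60.0°)) = 85 + j147.2 V
Step 2 — Sum components: V_total = 91.39 + j148.1 V.
Step 3 — Convert to polar: |V_total| = 174.1 V, ∠V_total = 58.3°.

V_total = 174.1∠58.3° V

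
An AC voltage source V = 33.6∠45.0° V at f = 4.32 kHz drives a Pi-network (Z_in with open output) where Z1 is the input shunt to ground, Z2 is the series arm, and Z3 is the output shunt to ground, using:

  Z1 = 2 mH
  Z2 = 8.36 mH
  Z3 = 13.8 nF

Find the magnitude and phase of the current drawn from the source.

Step 1 — Angular frequency: ω = 2π·f = 2π·4320 = 2.714e+04 rad/s.
Step 2 — Component impedances:
  Z1: Z = jωL = j·2.714e+04·0.002 = 0 + j54.29 Ω
  Z2: Z = jωL = j·2.714e+04·0.00836 = 0 + j226.9 Ω
  Z3: Z = 1/(jωC) = -j/(ω·C) = 0 - j2670 Ω
Step 3 — With open output, the series arm Z2 and the output shunt Z3 appear in series to ground: Z2 + Z3 = 0 - j2443 Ω.
Step 4 — Parallel with input shunt Z1: Z_in = Z1 || (Z2 + Z3) = 0 + j55.52 Ω = 55.52∠90.0° Ω.
Step 5 — Source phasor: V = 33.6∠45.0° V = 23.76 + j23.76 V.
Step 6 — Ohm's law: I = V / Z_total = (23.76 + j23.76) / (0 + j55.52) = 0.4279 - j0.4279 A.
Step 7 — Convert to polar: |I| = 0.6052 A, ∠I = -45.0°.

I = 0.6052∠-45.0° A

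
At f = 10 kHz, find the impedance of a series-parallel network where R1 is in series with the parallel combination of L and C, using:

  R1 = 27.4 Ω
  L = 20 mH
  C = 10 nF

Step 1 — Angular frequency: ω = 2π·f = 2π·1e+04 = 6.283e+04 rad/s.
Step 2 — Component impedances:
  R1: Z = R = 27.4 Ω
  L: Z = jωL = j·6.283e+04·0.02 = 0 + j1257 Ω
  C: Z = 1/(jωC) = -j/(ω·C) = 0 - j1592 Ω
Step 3 — Parallel branch: L || C = 1/(1/L + 1/C) = 0 + j5972 Ω.
Step 4 — Series with R1: Z_total = R1 + (L || C) = 27.4 + j5972 Ω = 5972∠89.7° Ω.

Z = 27.4 + j5972 Ω = 5972∠89.7° Ω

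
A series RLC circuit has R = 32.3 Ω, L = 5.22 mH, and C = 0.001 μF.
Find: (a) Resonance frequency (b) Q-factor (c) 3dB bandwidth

Step 1 — Resonance condition Im(Z)=0 gives ω₀ = 1/√(LC).
Step 2 — ω₀ = 1/√(0.00522·1e-09) = 4.377e+05 rad/s.
Step 3 — f₀ = ω₀/(2π) = 6.966e+04 Hz.
Step 4 — Series Q: Q = ω₀L/R = 4.377e+05·0.00522/32.3 = 70.73.
Step 5 — 3dB bandwidth: Δω = ω₀/Q = 6188 rad/s; BW = Δω/(2π) = 984.8 Hz.

(a) f₀ = 6.966e+04 Hz  (b) Q = 70.73  (c) BW = 984.8 Hz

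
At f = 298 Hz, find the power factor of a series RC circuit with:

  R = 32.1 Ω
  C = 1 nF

Step 1 — Angular frequency: ω = 2π·f = 2π·298 = 1872 rad/s.
Step 2 — Component impedances:
  R: Z = R = 32.1 Ω
  C: Z = 1/(jωC) = -j/(ω·C) = 0 - j5.341e+05 Ω
Step 3 — Series combination: Z_total = R + C = 32.1 - j5.341e+05 Ω = 5.341e+05∠-90.0° Ω.
Step 4 — Power factor: PF = cos(φ) = Re(Z)/|Z| = 32.1/5.341e+05 = 6.01e-05.
Step 5 — Type: Im(Z) = -5.341e+05 ⇒ leading (phase φ = -90.0°).

PF = 6.01e-05 (leading, φ = -90.0°)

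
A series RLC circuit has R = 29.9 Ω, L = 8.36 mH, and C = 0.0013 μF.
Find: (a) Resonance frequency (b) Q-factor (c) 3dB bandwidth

Step 1 — Resonance condition Im(Z)=0 gives ω₀ = 1/√(LC).
Step 2 — ω₀ = 1/√(0.00836·1.3e-09) = 3.033e+05 rad/s.
Step 3 — f₀ = ω₀/(2π) = 4.828e+04 Hz.
Step 4 — Series Q: Q = ω₀L/R = 3.033e+05·0.00836/29.9 = 84.81.
Step 5 — 3dB bandwidth: Δω = ω₀/Q = 3577 rad/s; BW = Δω/(2π) = 569.2 Hz.

(a) f₀ = 4.828e+04 Hz  (b) Q = 84.81  (c) BW = 569.2 Hz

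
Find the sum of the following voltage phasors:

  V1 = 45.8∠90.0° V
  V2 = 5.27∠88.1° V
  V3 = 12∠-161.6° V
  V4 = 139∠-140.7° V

Step 1 — Convert each phasor to rectangular form:
  V1 = 45.8·(cos(90.0°) + j·sin(90.0°)) = 0 + j45.8 V
  V2 = 5.27·(cos(88.1°) + j·sin(88.1°)) = 0.1747 + j5.267 V
  V3 = 12·(cos(-161.6°) + j·sin(-161.6°)) = -11.39 - j3.788 V
  V4 = 139·(cos(-140.7°) + j·sin(-140.7°)) = -107.6 - j88.04 V
Step 2 — Sum components: V_total = -118.8 - j40.76 V.
Step 3 — Convert to polar: |V_total| = 125.6 V, ∠V_total = -161.1°.

V_total = 125.6∠-161.1° V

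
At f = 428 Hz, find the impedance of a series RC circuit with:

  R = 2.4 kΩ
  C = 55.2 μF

Step 1 — Angular frequency: ω = 2π·f = 2π·428 = 2689 rad/s.
Step 2 — Component impedances:
  R: Z = R = 2400 Ω
  C: Z = 1/(jωC) = -j/(ω·C) = 0 - j6.737 Ω
Step 3 — Series combination: Z_total = R + C = 2400 - j6.737 Ω = 2400∠-0.2° Ω.

Z = 2400 - j6.737 Ω = 2400∠-0.2° Ω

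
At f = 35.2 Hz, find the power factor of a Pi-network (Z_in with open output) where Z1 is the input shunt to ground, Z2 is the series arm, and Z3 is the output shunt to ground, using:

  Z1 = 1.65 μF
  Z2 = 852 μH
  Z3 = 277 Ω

Step 1 — Angular frequency: ω = 2π·f = 2π·35.2 = 221.2 rad/s.
Step 2 — Component impedances:
  Z1: Z = 1/(jωC) = -j/(ω·C) = 0 - j2740 Ω
  Z2: Z = jωL = j·221.2·0.000852 = 0 + j0.1884 Ω
  Z3: Z = R = 277 Ω
Step 3 — With open output, the series arm Z2 and the output shunt Z3 appear in series to ground: Z2 + Z3 = 277 + j0.1884 Ω.
Step 4 — Parallel with input shunt Z1: Z_in = Z1 || (Z2 + Z3) = 274.2 - j27.53 Ω = 275.6∠-5.7° Ω.
Step 5 — Power factor: PF = cos(φ) = Re(Z)/|Z| = 274.24/275.61 = 0.995.
Step 6 — Type: Im(Z) = -27.53 ⇒ leading (phase φ = -5.7°).

PF = 0.995 (leading, φ = -5.7°)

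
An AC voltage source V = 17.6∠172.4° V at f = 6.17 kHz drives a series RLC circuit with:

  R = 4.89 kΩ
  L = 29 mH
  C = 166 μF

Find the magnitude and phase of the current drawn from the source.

Step 1 — Angular frequency: ω = 2π·f = 2π·6170 = 3.877e+04 rad/s.
Step 2 — Component impedances:
  R: Z = R = 4890 Ω
  L: Z = jωL = j·3.877e+04·0.029 = 0 + j1124 Ω
  C: Z = 1/(jωC) = -j/(ω·C) = 0 - j0.1554 Ω
Step 3 — Series combination: Z_total = R + L + C = 4890 + j1124 Ω = 5018∠12.9° Ω.
Step 4 — Source phasor: V = 17.6∠172.4° V = -17.45 + j2.328 V.
Step 5 — Ohm's law: I = V / Z_total = (-17.45 + j2.328) / (4890 + j1124) = -0.003285 + j0.001231 A.
Step 6 — Convert to polar: |I| = 0.003508 A, ∠I = 159.5°.

I = 0.003508∠159.5° A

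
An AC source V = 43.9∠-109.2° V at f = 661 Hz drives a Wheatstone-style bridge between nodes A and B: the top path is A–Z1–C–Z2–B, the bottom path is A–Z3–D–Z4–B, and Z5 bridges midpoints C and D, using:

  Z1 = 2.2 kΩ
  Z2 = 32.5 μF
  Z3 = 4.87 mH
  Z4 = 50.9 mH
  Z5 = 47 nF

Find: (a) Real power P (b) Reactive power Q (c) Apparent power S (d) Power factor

Step 1 — Angular frequency: ω = 2π·f = 2π·661 = 4153 rad/s.
Step 2 — Component impedances:
  Z1: Z = R = 2200 Ω
  Z2: Z = 1/(jωC) = -j/(ω·C) = 0 - j7.409 Ω
  Z3: Z = jωL = j·4153·0.00487 = 0 + j20.23 Ω
  Z4: Z = jωL = j·4153·0.0509 = 0 + j211.4 Ω
  Z5: Z = 1/(jωC) = -j/(ω·C) = 0 - j5123 Ω
Step 3 — Bridge requires nodal analysis (the Z5 bridge couples midpoints C and D, so the two paths cannot be reduced to a simple series/parallel combination). Setting node B to ground and injecting 1 A at node A, the 3-node admittance system at A, C, D solves to V_A = Z_AB = 25.98 + j238 Ω = 239.4∠83.8° Ω.
Step 4 — Source phasor: V = 43.9∠-109.2° V = -14.44 - j41.46 V.
Step 5 — Current: I = V / Z = -0.1787 + j0.04116 A = 0.1834∠167.0° A.
Step 6 — Complex power: S = V·I* = 0.8737 + j8.003 VA.
Step 7 — Real power: P = Re(S) = 0.8737 W.
Step 8 — Reactive power: Q = Im(S) = 8.003 VAR.
Step 9 — Apparent power: |S| = 8.051 VA.
Step 10 — Power factor: PF = P/|S| = 0.1085 (lagging).

(a) P = 0.8737 W  (b) Q = 8.003 VAR  (c) S = 8.051 VA  (d) PF = 0.1085 (lagging)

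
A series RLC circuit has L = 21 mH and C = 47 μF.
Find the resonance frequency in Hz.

Step 1 — Resonance condition Im(Z)=0 gives ω₀ = 1/√(LC).
Step 2 — ω₀ = 1/√(0.021·4.7e-05) = 1007 rad/s.
Step 3 — f₀ = ω₀/(2π) = 160.2 Hz.

f₀ = 160.2 Hz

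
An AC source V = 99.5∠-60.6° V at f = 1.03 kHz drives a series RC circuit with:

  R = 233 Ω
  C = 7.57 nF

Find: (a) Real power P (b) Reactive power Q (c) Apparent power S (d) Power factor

Step 1 — Angular frequency: ω = 2π·f = 2π·1030 = 6472 rad/s.
Step 2 — Component impedances:
  R: Z = R = 233 Ω
  C: Z = 1/(jωC) = -j/(ω·C) = 0 - j2.041e+04 Ω
Step 3 — Series combination: Z_total = R + C = 233 - j2.041e+04 Ω = 2.041e+04∠-89.3° Ω.
Step 4 — Source phasor: V = 99.5∠-60.6° V = 48.84 - j86.69 V.
Step 5 — Current: I = V / Z = 0.004274 + j0.002344 A = 0.004874∠28.7° A.
Step 6 — Complex power: S = V·I* = 0.005536 - j0.485 VA.
Step 7 — Real power: P = Re(S) = 0.005536 W.
Step 8 — Reactive power: Q = Im(S) = -0.485 VAR.
Step 9 — Apparent power: |S| = 0.485 VA.
Step 10 — Power factor: PF = P/|S| = 0.01141 (leading).

(a) P = 0.005536 W  (b) Q = -0.485 VAR  (c) S = 0.485 VA  (d) PF = 0.01141 (leading)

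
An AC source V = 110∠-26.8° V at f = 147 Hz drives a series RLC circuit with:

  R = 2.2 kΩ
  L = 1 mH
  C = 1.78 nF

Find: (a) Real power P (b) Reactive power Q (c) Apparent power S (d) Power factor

Step 1 — Angular frequency: ω = 2π·f = 2π·147 = 923.6 rad/s.
Step 2 — Component impedances:
  R: Z = R = 2200 Ω
  L: Z = jωL = j·923.6·0.001 = 0 + j0.9236 Ω
  C: Z = 1/(jωC) = -j/(ω·C) = 0 - j6.083e+05 Ω
Step 3 — Series combination: Z_total = R + L + C = 2200 - j6.083e+05 Ω = 6.083e+05∠-89.8° Ω.
Step 4 — Source phasor: V = 110∠-26.8° V = 98.18 - j49.6 V.
Step 5 — Current: I = V / Z = 8.212e-05 + j0.0001611 A = 0.0001808∠63.0° A.
Step 6 — Complex power: S = V·I* = 7.195e-05 - j0.01989 VA.
Step 7 — Real power: P = Re(S) = 7.195e-05 W.
Step 8 — Reactive power: Q = Im(S) = -0.01989 VAR.
Step 9 — Apparent power: |S| = 0.01989 VA.
Step 10 — Power factor: PF = P/|S| = 0.003617 (leading).

(a) P = 7.195e-05 W  (b) Q = -0.01989 VAR  (c) S = 0.01989 VA  (d) PF = 0.003617 (leading)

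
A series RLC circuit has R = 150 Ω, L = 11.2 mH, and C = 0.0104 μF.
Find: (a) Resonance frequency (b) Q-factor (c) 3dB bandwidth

Step 1 — Resonance condition Im(Z)=0 gives ω₀ = 1/√(LC).
Step 2 — ω₀ = 1/√(0.0112·1.04e-08) = 9.266e+04 rad/s.
Step 3 — f₀ = ω₀/(2π) = 1.475e+04 Hz.
Step 4 — Series Q: Q = ω₀L/R = 9.266e+04·0.0112/150 = 6.918.
Step 5 — 3dB bandwidth: Δω = ω₀/Q = 1.339e+04 rad/s; BW = Δω/(2π) = 2132 Hz.

(a) f₀ = 1.475e+04 Hz  (b) Q = 6.918  (c) BW = 2132 Hz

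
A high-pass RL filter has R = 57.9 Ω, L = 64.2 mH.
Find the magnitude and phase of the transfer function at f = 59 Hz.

Step 1 — Angular frequency: ω = 2π·59 = 370.7 rad/s.
Step 2 — Transfer function: H(jω) = jωL/(R + jωL).
Step 3 — Numerator jωL = j·23.8; denominator R + jωL = 57.9 + j23.8.
Step 4 — H = 0.1445 + j0.3516.
Step 5 — Magnitude: |H| = 0.3802 (-8.4 dB); phase: φ = 67.7°.

|H| = 0.3802 (-8.4 dB), φ = 67.7°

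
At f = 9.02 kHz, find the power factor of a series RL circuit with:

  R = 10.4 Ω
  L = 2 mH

Step 1 — Angular frequency: ω = 2π·f = 2π·9020 = 5.667e+04 rad/s.
Step 2 — Component impedances:
  R: Z = R = 10.4 Ω
  L: Z = jωL = j·5.667e+04·0.002 = 0 + j113.3 Ω
Step 3 — Series combination: Z_total = R + L = 10.4 + j113.3 Ω = 113.8∠84.8° Ω.
Step 4 — Power factor: PF = cos(φ) = Re(Z)/|Z| = 10.4/113.82 = 0.09137.
Step 5 — Type: Im(Z) = 113.3 ⇒ lagging (phase φ = 84.8°).

PF = 0.09137 (lagging, φ = 84.8°)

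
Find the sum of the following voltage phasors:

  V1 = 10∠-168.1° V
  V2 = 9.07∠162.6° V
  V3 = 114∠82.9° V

Step 1 — Convert each phasor to rectangular form:
  V1 = 10·(cos(-168.1°) + j·sin(-168.1°)) = -9.785 - j2.062 V
  V2 = 9.07·(cos(162.6°) + j·sin(162.6°)) = -8.655 + j2.712 V
  V3 = 114·(cos(82.9°) + j·sin(82.9°)) = 14.09 + j113.1 V
Step 2 — Sum components: V_total = -4.349 + j113.8 V.
Step 3 — Convert to polar: |V_total| = 113.9 V, ∠V_total = 92.2°.

V_total = 113.9∠92.2° V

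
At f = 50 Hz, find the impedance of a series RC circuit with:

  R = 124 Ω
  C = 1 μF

Step 1 — Angular frequency: ω = 2π·f = 2π·50 = 314.2 rad/s.
Step 2 — Component impedances:
  R: Z = R = 124 Ω
  C: Z = 1/(jωC) = -j/(ω·C) = 0 - j3183 Ω
Step 3 — Series combination: Z_total = R + C = 124 - j3183 Ω = 3186∠-87.8° Ω.

Z = 124 - j3183 Ω = 3186∠-87.8° Ω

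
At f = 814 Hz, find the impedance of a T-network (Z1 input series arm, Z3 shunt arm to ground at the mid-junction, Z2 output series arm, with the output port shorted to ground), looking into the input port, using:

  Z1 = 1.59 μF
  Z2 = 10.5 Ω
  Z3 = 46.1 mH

Step 1 — Angular frequency: ω = 2π·f = 2π·814 = 5115 rad/s.
Step 2 — Component impedances:
  Z1: Z = 1/(jωC) = -j/(ω·C) = 0 - j123 Ω
  Z2: Z = R = 10.5 Ω
  Z3: Z = jωL = j·5115·0.0461 = 0 + j235.8 Ω
Step 3 — With the output port shorted to ground, the output series arm Z2 runs from the junction to ground; the shunt arm Z3 also runs from the junction to ground. They appear in parallel: Z3 || Z2 = 10.48 + j0.4667 Ω.
Step 4 — Series with input arm Z1: Z_in = Z1 + (Z3 || Z2) = 10.48 - j122.5 Ω = 123∠-85.1° Ω.

Z = 10.48 - j122.5 Ω = 123∠-85.1° Ω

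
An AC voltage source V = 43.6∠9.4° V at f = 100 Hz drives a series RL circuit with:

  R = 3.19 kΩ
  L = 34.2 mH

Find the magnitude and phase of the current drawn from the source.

Step 1 — Angular frequency: ω = 2π·f = 2π·100 = 628.3 rad/s.
Step 2 — Component impedances:
  R: Z = R = 3190 Ω
  L: Z = jωL = j·628.3·0.0342 = 0 + j21.49 Ω
Step 3 — Series combination: Z_total = R + L = 3190 + j21.49 Ω = 3190∠0.4° Ω.
Step 4 — Source phasor: V = 43.6∠9.4° V = 43.01 + j7.121 V.
Step 5 — Ohm's law: I = V / Z_total = (43.01 + j7.121) / (3190 + j21.49) = 0.0135 + j0.002141 A.
Step 6 — Convert to polar: |I| = 0.01367 A, ∠I = 9.0°.

I = 0.01367∠9.0° A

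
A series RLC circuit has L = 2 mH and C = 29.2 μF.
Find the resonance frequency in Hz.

Step 1 — Resonance condition Im(Z)=0 gives ω₀ = 1/√(LC).
Step 2 — ω₀ = 1/√(0.002·2.92e-05) = 4138 rad/s.
Step 3 — f₀ = ω₀/(2π) = 658.6 Hz.

f₀ = 658.6 Hz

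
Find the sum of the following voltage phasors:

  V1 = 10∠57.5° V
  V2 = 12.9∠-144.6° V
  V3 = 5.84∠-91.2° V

Step 1 — Convert each phasor to rectangular form:
  V1 = 10·(cos(57.5°) + j·sin(57.5°)) = 5.373 + j8.434 V
  V2 = 12.9·(cos(-144.6°) + j·sin(-144.6°)) = -10.52 - j7.473 V
  V3 = 5.84·(cos(-91.2°) + j·sin(-91.2°)) = -0.1223 - j5.839 V
Step 2 — Sum components: V_total = -5.264 - j4.878 V.
Step 3 — Convert to polar: |V_total| = 7.177 V, ∠V_total = -137.2°.

V_total = 7.177∠-137.2° V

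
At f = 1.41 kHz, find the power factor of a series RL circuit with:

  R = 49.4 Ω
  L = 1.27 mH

Step 1 — Angular frequency: ω = 2π·f = 2π·1410 = 8859 rad/s.
Step 2 — Component impedances:
  R: Z = R = 49.4 Ω
  L: Z = jωL = j·8859·0.00127 = 0 + j11.25 Ω
Step 3 — Series combination: Z_total = R + L = 49.4 + j11.25 Ω = 50.67∠12.8° Ω.
Step 4 — Power factor: PF = cos(φ) = Re(Z)/|Z| = 49.4/50.665 = 0.975.
Step 5 — Type: Im(Z) = 11.25 ⇒ lagging (phase φ = 12.8°).

PF = 0.975 (lagging, φ = 12.8°)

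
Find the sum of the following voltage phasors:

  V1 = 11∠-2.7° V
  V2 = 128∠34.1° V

Step 1 — Convert each phasor to rectangular form:
  V1 = 11·(cos(-2.7°) + j·sin(-2.7°)) = 10.99 - j0.5182 V
  V2 = 128·(cos(34.1°) + j·sin(34.1°)) = 106 + j71.76 V
Step 2 — Sum components: V_total = 117 + j71.24 V.
Step 3 — Convert to polar: |V_total| = 137 V, ∠V_total = 31.3°.

V_total = 137∠31.3° V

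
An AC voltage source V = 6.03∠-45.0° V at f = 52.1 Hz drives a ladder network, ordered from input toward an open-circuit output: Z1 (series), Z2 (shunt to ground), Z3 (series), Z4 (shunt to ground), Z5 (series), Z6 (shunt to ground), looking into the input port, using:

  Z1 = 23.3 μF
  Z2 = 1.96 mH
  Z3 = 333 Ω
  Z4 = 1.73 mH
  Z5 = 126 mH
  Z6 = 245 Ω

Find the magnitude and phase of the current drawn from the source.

Step 1 — Angular frequency: ω = 2π·f = 2π·52.1 = 327.4 rad/s.
Step 2 — Component impedances:
  Z1: Z = 1/(jωC) = -j/(ω·C) = 0 - j131.1 Ω
  Z2: Z = jωL = j·327.4·0.00196 = 0 + j0.6416 Ω
  Z3: Z = R = 333 Ω
  Z4: Z = jωL = j·327.4·0.00173 = 0 + j0.5663 Ω
  Z5: Z = jωL = j·327.4·0.126 = 0 + j41.25 Ω
  Z6: Z = R = 245 Ω
Step 3 — Ladder network (open output): work backward from the far end, alternating series and parallel combinations. Z_in = 0.001236 - j130.5 Ω = 130.5∠-90.0° Ω.
Step 4 — Source phasor: V = 6.03∠-45.0° V = 4.264 - j4.264 V.
Step 5 — Ohm's law: I = V / Z_total = (4.264 - j4.264) / (0.001236 - j130.5) = 0.03268 + j0.03268 A.
Step 6 — Convert to polar: |I| = 0.04622 A, ∠I = 45.0°.

I = 0.04622∠45.0° A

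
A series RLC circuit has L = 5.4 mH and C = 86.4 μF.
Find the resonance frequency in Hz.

Step 1 — Resonance condition Im(Z)=0 gives ω₀ = 1/√(LC).
Step 2 — ω₀ = 1/√(0.0054·8.64e-05) = 1464 rad/s.
Step 3 — f₀ = ω₀/(2π) = 233 Hz.

f₀ = 233 Hz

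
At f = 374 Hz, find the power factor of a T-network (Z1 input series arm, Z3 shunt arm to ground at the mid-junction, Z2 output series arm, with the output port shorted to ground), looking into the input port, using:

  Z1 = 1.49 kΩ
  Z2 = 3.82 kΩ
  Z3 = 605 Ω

Step 1 — Angular frequency: ω = 2π·f = 2π·374 = 2350 rad/s.
Step 2 — Component impedances:
  Z1: Z = R = 1490 Ω
  Z2: Z = R = 3820 Ω
  Z3: Z = R = 605 Ω
Step 3 — With the output port shorted to ground, the output series arm Z2 runs from the junction to ground; the shunt arm Z3 also runs from the junction to ground. They appear in parallel: Z3 || Z2 = 522.3 Ω.
Step 4 — Series with input arm Z1: Z_in = Z1 + (Z3 || Z2) = 2012 Ω = 2012∠0.0° Ω.
Step 5 — Power factor: PF = cos(φ) = Re(Z)/|Z| = 2012/2012 = 1.
Step 6 — Type: Im(Z) = 0 ⇒ unity (phase φ = 0.0°).

PF = 1 (unity, φ = 0.0°)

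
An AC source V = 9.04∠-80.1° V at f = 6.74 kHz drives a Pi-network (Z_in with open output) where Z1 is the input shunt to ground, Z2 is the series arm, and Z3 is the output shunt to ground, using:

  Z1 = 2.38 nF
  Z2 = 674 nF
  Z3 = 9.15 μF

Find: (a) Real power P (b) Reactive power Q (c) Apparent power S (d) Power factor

Step 1 — Angular frequency: ω = 2π·f = 2π·6740 = 4.235e+04 rad/s.
Step 2 — Component impedances:
  Z1: Z = 1/(jωC) = -j/(ω·C) = 0 - j9922 Ω
  Z2: Z = 1/(jωC) = -j/(ω·C) = 0 - j35.03 Ω
  Z3: Z = 1/(jωC) = -j/(ω·C) = 0 - j2.581 Ω
Step 3 — With open output, the series arm Z2 and the output shunt Z3 appear in series to ground: Z2 + Z3 = 0 - j37.62 Ω.
Step 4 — Parallel with input shunt Z1: Z_in = Z1 || (Z2 + Z3) = 0 - j37.47 Ω = 37.47∠-90.0° Ω.
Step 5 — Source phasor: V = 9.04∠-80.1° V = 1.554 - j8.905 V.
Step 6 — Current: I = V / Z = 0.2376 + j0.04148 A = 0.2412∠9.9° A.
Step 7 — Complex power: S = V·I* = 0 - j2.181 VA.
Step 8 — Real power: P = Re(S) = 0 W.
Step 9 — Reactive power: Q = Im(S) = -2.181 VAR.
Step 10 — Apparent power: |S| = 2.181 VA.
Step 11 — Power factor: PF = P/|S| = 0 (leading).

(a) P = 0 W  (b) Q = -2.181 VAR  (c) S = 2.181 VA  (d) PF = 0 (leading)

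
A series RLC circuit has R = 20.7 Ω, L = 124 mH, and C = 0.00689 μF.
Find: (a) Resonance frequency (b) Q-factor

Step 1 — Resonance condition Im(Z)=0 gives ω₀ = 1/√(LC).
Step 2 — ω₀ = 1/√(0.124·6.89e-09) = 3.421e+04 rad/s.
Step 3 — f₀ = ω₀/(2π) = 5445 Hz.
Step 4 — Series Q: Q = ω₀L/R = 3.421e+04·0.124/20.7 = 204.9.

(a) f₀ = 5445 Hz  (b) Q = 204.9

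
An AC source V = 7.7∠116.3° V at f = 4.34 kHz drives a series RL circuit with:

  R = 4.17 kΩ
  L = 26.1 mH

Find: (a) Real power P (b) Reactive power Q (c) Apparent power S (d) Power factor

Step 1 — Angular frequency: ω = 2π·f = 2π·4340 = 2.727e+04 rad/s.
Step 2 — Component impedances:
  R: Z = R = 4170 Ω
  L: Z = jωL = j·2.727e+04·0.0261 = 0 + j711.7 Ω
Step 3 — Series combination: Z_total = R + L = 4170 + j711.7 Ω = 4230∠9.7° Ω.
Step 4 — Source phasor: V = 7.7∠116.3° V = -3.412 + j6.903 V.
Step 5 — Current: I = V / Z = -0.0005204 + j0.001744 A = 0.00182∠106.6° A.
Step 6 — Complex power: S = V·I* = 0.01382 + j0.002358 VA.
Step 7 — Real power: P = Re(S) = 0.01382 W.
Step 8 — Reactive power: Q = Im(S) = 0.002358 VAR.
Step 9 — Apparent power: |S| = 0.01402 VA.
Step 10 — Power factor: PF = P/|S| = 0.9857 (lagging).

(a) P = 0.01382 W  (b) Q = 0.002358 VAR  (c) S = 0.01402 VA  (d) PF = 0.9857 (lagging)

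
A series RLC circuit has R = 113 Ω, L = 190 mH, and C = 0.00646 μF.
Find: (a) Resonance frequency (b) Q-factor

Step 1 — Resonance condition Im(Z)=0 gives ω₀ = 1/√(LC).
Step 2 — ω₀ = 1/√(0.19·6.46e-09) = 2.854e+04 rad/s.
Step 3 — f₀ = ω₀/(2π) = 4543 Hz.
Step 4 — Series Q: Q = ω₀L/R = 2.854e+04·0.19/113 = 47.99.

(a) f₀ = 4543 Hz  (b) Q = 47.99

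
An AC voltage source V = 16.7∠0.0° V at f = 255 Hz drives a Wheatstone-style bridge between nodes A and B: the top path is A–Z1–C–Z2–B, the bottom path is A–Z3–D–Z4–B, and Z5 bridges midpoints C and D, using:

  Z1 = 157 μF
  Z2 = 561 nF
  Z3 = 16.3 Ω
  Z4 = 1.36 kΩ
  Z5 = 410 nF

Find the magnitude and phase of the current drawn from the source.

Step 1 — Angular frequency: ω = 2π·f = 2π·255 = 1602 rad/s.
Step 2 — Component impedances:
  Z1: Z = 1/(jωC) = -j/(ω·C) = 0 - j3.975 Ω
  Z2: Z = 1/(jωC) = -j/(ω·C) = 0 - j1113 Ω
  Z3: Z = R = 16.3 Ω
  Z4: Z = R = 1360 Ω
  Z5: Z = 1/(jωC) = -j/(ω·C) = 0 - j1522 Ω
Step 3 — Bridge requires nodal analysis (the Z5 bridge couples midpoints C and D, so the two paths cannot be reduced to a simple series/parallel combination). Setting node B to ground and injecting 1 A at node A, the 3-node admittance system at A, C, D solves to V_A = Z_AB = 546.2 - j673.4 Ω = 867.1∠-51.0° Ω.
Step 4 — Source phasor: V = 16.7∠0.0° V = 16.7 V.
Step 5 — Ohm's law: I = V / Z_total = (16.7) / (546.2 - j673.4) = 0.01213 + j0.01496 A.
Step 6 — Convert to polar: |I| = 0.01926 A, ∠I = 51.0°.

I = 0.01926∠51.0° A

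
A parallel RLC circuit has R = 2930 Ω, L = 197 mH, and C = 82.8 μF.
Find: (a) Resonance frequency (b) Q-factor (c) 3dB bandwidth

Step 1 — Resonance: ω₀ = 1/√(LC) = 1/√(0.197·8.28e-05) = 247.6 rad/s.
Step 2 — f₀ = ω₀/(2π) = 39.41 Hz.
Step 3 — Parallel Q: Q = R/(ω₀L) = 2930/(247.6·0.197) = 60.07.
Step 4 — Bandwidth: Δω = ω₀/Q = 4.122 rad/s; BW = Δω/(2π) = 0.656 Hz.

(a) f₀ = 39.41 Hz  (b) Q = 60.07  (c) BW = 0.656 Hz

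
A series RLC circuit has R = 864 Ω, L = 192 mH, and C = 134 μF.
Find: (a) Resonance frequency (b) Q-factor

Step 1 — Resonance condition Im(Z)=0 gives ω₀ = 1/√(LC).
Step 2 — ω₀ = 1/√(0.192·0.000134) = 197.2 rad/s.
Step 3 — f₀ = ω₀/(2π) = 31.38 Hz.
Step 4 — Series Q: Q = ω₀L/R = 197.2·0.192/864 = 0.04381.

(a) f₀ = 31.38 Hz  (b) Q = 0.04381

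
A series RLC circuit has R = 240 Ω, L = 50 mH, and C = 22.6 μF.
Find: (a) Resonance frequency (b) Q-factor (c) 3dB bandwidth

Step 1 — Resonance: ω₀ = 1/√(LC) = 1/√(0.05·2.26e-05) = 940.7 rad/s.
Step 2 — f₀ = ω₀/(2π) = 149.7 Hz.
Step 3 — Series Q: Q = ω₀L/R = 940.7·0.05/240 = 0.196.
Step 4 — Bandwidth: Δω = ω₀/Q = 4800 rad/s; BW = Δω/(2π) = 763.9 Hz.

(a) f₀ = 149.7 Hz  (b) Q = 0.196  (c) BW = 763.9 Hz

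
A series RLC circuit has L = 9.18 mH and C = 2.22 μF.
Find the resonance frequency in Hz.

Step 1 — Resonance condition Im(Z)=0 gives ω₀ = 1/√(LC).
Step 2 — ω₀ = 1/√(0.00918·2.22e-06) = 7005 rad/s.
Step 3 — f₀ = ω₀/(2π) = 1115 Hz.

f₀ = 1115 Hz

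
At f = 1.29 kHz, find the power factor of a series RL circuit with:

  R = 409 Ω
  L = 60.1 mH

Step 1 — Angular frequency: ω = 2π·f = 2π·1290 = 8105 rad/s.
Step 2 — Component impedances:
  R: Z = R = 409 Ω
  L: Z = jωL = j·8105·0.0601 = 0 + j487.1 Ω
Step 3 — Series combination: Z_total = R + L = 409 + j487.1 Ω = 636.1∠50.0° Ω.
Step 4 — Power factor: PF = cos(φ) = Re(Z)/|Z| = 409/636.1 = 0.643.
Step 5 — Type: Im(Z) = 487.1 ⇒ lagging (phase φ = 50.0°).

PF = 0.643 (lagging, φ = 50.0°)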